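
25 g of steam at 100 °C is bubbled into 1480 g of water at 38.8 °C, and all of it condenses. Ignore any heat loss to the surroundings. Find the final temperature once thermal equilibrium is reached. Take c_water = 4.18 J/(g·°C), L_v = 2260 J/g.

Energy conservation, ΣQ = 0:
latent heat released on condensation: 25×2260 = 56500
  condensed water 100 °C→T: 104.5(T − 100)
  original water: 6186.4(T − 38.8)
6290.9 T = 56500 + 10450 + 240032 = 306982
T ≈ 48.80 °C, under the boiling point, so the assumption holds.

T_f ≈ 48.8 °C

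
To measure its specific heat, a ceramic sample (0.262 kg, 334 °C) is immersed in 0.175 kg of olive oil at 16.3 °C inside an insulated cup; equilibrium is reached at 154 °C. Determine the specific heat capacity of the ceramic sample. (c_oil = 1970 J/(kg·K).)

c ≈ 1010 J/(kg·K)

Setting the total heat transfer to zero:
0.262·c·(154 − 334) + 0.175·1970·(154 − 16.3) = 0
-47.16 c = -47472
c = -47472/-47.16 ≈ 1007 J/(kg·K)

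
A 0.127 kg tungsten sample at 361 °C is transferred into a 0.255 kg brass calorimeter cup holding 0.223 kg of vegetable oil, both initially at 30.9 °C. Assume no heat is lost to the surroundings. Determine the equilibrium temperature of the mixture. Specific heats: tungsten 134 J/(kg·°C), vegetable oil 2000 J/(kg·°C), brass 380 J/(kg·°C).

T_f ≈ 40.9 °C

T_f is the heat-capacity-weighted average of the initial temperatures:
T_f = (17.02·361 + 446·30.9 + 96.9·30.9) / (17.02 + 446 + 96.9)
    = 22919 / 559.92 ≈ 40.93 °C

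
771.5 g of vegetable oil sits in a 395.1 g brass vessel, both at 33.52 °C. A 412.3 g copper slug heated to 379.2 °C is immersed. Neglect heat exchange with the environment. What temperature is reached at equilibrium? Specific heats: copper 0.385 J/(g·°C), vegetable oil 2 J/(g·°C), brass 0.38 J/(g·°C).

T_f ≈ 63.2 °C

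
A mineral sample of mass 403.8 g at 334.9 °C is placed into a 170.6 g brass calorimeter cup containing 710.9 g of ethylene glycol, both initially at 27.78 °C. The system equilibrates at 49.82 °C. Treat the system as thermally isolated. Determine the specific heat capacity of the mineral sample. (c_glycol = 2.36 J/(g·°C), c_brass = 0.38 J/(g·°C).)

Energy conservation, ΣQ = 0:
403.8·c·(49.82 − 334.9) + 710.9·2.36·(49.82 − 27.78) + 170.6·0.38·(49.82 − 27.78) = 0
-115115 c = -38406
c = -38406/-115115 ≈ 0.3336 J/(g·°C)

c ≈ 0.334 J/(g·°C)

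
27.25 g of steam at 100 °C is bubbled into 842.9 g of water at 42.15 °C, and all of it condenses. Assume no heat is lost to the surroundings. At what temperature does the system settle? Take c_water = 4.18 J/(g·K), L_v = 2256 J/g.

Energy balance with sensible and latent terms:
latent heat released on condensation: 27.25·2256 = 61476; condensed water 100 °C→T: 113.9(T − 100); water warms: 842.9·4.18·(T − 42.15) = 3523.3(T − 42.15)
3637.2 T = 61476 + 11390 + 148508 = 221375
T ≈ 60.86 °C (< 100 °C, so full condensation is consistent).

T_f ≈ 60.9 °C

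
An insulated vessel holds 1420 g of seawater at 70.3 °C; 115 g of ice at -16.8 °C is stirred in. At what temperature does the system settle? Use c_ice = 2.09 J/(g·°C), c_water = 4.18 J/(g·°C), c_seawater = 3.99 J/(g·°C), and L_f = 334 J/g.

T_f ≈ 57.9 °C

Setting the total heat transfer to zero:
warm ice to 0 °C: 115×2.09×(0 − (-16.8)) = 4037.9
  fusion: m_ice L_f = 115×334 = 38410
  warm the meltwater: 480.7 T
  seawater cools: 1420×3.99×(T − 70.3) = 5665.8(T − 70.3)
6146.5 T = 398306 − 42448 = 355858
T ≈ 57.90 °C (positive, so assuming full melt was valid).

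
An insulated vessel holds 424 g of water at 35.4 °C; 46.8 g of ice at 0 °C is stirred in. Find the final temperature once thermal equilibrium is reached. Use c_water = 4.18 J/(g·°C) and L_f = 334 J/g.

Let T be the final temperature. ΣQ_i = 0:
latent heat to melt: 46.8·334 = 15631; meltwater 0→T: 46.8·4.18·T = 195.62 T; water cools: 424·4.18·(T − 35.4) = 1772.3(T − 35.4)
1967.9 T = 62740 − 15631 = 47109
T ≈ 23.94 °C — above 0 °C, consistent with complete melting.

T_f ≈ 23.9 °C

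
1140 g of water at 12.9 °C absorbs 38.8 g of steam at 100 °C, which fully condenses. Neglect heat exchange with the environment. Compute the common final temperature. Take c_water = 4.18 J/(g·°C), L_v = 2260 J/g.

T_f ≈ 33.6 °C

Energy balance with sensible and latent terms:
steam→water at 100 °C releases m L_v = 38.8·2260 = 87688
  condensed water 100 °C→T: 162.18(T − 100)
  water warms: 1140·4.18·(T − 12.9) = 4765.2(T − 12.9)
4927.4 T = 87688 + 16218 + 61471 = 165377
T ≈ 33.56 °C, under the boiling point, so the assumption holds.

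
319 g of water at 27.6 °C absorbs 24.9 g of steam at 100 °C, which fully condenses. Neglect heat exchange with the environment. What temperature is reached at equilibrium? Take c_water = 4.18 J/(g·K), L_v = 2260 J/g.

Energy balance with sensible and latent terms:
latent heat released on condensation: 24.9×2260 = 56274; condensate cools 100→T: 24.9×4.18×(T − 100) = 104.08(T − 100); water warms: 319×4.18×(T − 27.6) = 1333.4(T − 27.6)
1437.5 T = 56274 + 10408 + 36802 = 103485
T ≈ 71.99 °C, under the boiling point, so the assumption holds.

T_f ≈ 72.0 °C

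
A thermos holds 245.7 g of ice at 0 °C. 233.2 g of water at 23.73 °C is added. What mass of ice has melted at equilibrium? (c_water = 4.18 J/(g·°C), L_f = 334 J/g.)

Heat available from the water dropping to 0 °C: 233.2×4.18×23.73 = 23131 J.
To melt every bit of ice: 245.7×334 = 82064 J.
Since 23131 < 82064 J, not all the ice melts; equilibrium is at 0 °C.
m_melt = 23131 / L_f = 69.26 g.

m_melted ≈ 69.3 g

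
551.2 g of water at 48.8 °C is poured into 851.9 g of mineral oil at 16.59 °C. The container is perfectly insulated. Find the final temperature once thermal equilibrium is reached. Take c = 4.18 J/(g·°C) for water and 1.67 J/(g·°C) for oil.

T_f ≈ 36.5 °C

Setting the total heat transfer to zero:
551.2*4.18*(T − 48.8) + 851.9*1.67*(T − 16.59) = 0
(2304 + 1422.7) T = 2304*48.8 + 1422.7*16.59
T = 136038/3726.7 ≈ 36.50 °C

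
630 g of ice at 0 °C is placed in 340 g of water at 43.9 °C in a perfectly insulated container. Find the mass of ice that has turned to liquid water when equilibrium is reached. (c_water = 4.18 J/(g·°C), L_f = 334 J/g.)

Heat available from the water dropping to 0 °C: 340·4.18·43.9 = 62391 J.
Fully melting the ice requires m_ice L_f = 630·334 = 210420 J.
Since 62391 < 210420 J, not all the ice melts; equilibrium is at 0 °C.
m_melt = 62391 / L_f = 186.8 g.

m_melted ≈ 187 g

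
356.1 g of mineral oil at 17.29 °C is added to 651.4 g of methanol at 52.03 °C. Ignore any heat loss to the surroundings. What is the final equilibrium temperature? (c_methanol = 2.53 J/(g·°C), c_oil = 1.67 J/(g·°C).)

T_f ≈ 42.8 °C

Let T be the final temperature. ΣQ_i = 0:
651.4·2.53·(T − 52.03) + 356.1·1.67·(T − 17.29) = 0
1648(T − 52.03) + 594.69(T − 17.29) = 0
(1648 + 594.69) T = 1648·52.03 + 594.69·17.29
T ≈ 42.82 °C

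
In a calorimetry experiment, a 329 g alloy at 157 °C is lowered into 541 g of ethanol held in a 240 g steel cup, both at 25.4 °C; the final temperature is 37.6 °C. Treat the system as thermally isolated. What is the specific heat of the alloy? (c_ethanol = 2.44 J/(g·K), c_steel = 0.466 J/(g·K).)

c ≈ 0.445 J/(g·K)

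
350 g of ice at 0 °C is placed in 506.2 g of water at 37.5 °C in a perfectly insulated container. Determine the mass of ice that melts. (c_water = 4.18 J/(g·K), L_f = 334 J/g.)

Heat available from the water dropping to 0 °C: 506.2·4.18·37.5 = 79347 J.
Melting all 350 g of ice would need 350·334 = 116900 J.
That's not enough to melt it all — equilibrium is at 0 °C with ice remaining.
m_melt = 79347 / L_f = 237.6 g.

m_melted ≈ 238 g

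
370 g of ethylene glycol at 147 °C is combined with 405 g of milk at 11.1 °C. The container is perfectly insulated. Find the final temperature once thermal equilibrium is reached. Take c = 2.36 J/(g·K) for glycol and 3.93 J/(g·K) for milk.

T_f ≈ 59.2 °C

Set heat shed by the hot body equal to heat absorbed by the cold body:
370*2.36*(147 − T) = 405*3.93*(T − 11.1)
873.2(147 − T) = 1591.7(T − 11.1)
2464.8 T = 146028  ⇒  T ≈ 59.24 °C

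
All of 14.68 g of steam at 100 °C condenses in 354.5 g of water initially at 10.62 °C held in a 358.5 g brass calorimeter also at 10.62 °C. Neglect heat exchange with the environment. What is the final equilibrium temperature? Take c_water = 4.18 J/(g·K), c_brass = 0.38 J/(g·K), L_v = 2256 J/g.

Conservation of energy gives ΣQ = 0:
steam→water at 100 °C releases m L_v = 14.68×2256 = 33118
  condensate cools 100→T: 14.68×4.18×(T − 100) = 61.36(T − 100)
  water warms: 354.5×4.18×(T − 10.62) = 1481.8(T − 10.62)
  brass cup: 358.5×0.38×(T − 10.62) = 136.23(T − 10.62)
1679.4 T = 33118 + 6136.2 + 17184 = 56438
T ≈ 33.61 °C (< 100 °C, so full condensation is consistent).

T_f ≈ 33.6 °C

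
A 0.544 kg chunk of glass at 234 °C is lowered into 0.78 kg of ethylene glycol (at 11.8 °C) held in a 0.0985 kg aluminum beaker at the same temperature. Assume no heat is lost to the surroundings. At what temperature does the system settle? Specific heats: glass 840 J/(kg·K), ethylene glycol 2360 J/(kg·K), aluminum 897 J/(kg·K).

T_f ≈ 54.4 °C

Let T be the final temperature. ΣQ_i = 0:
0.544×840×(T − 234) + 0.78×2360×(T − 11.8) + 0.0985×897×(T − 11.8) = 0
(456.96 + 1840.8 + 88.35) T = 456.96×234 + 1840.8×11.8 + 88.35×11.8
T = 129693/2386.1 ≈ 54.35 °C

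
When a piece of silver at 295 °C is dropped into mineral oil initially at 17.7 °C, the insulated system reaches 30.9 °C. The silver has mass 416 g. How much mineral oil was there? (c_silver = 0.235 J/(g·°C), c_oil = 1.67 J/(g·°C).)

m ≈ 1170 g

|Q_silver| = |Q_oil|:
416·0.235·(295 − 30.9) = m·1.67·(30.9 − 17.7)
22.04 m = 25818  ⇒  m ≈ 1171 g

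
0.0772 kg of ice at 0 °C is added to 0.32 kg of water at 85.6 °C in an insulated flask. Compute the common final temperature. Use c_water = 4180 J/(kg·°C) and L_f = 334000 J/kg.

Sum of m c ΔT and latent-heat terms is zero:
latent heat to melt: 0.0772×334000 = 25785
  warm the meltwater: 322.7 T
  water cools: 0.32×4180×(T − 85.6) = 1337.6(T − 85.6)
1660.3 T = 114499 − 25785 = 88714
T ≈ 53.43 °C — above 0 °C, consistent with complete melting.

T_f ≈ 53.4 °C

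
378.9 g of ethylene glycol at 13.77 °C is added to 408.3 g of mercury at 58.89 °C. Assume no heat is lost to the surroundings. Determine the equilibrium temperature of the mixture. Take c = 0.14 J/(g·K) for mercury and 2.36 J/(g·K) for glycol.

T_f ≈ 16.5 °C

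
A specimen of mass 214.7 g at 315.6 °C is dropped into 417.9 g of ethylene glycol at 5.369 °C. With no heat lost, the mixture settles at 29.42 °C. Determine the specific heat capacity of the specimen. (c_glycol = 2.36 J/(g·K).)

c ≈ 0.386 J/(g·K)

m_s c (T_s − T_f) = m_glycol c_glycol (T_f − T_0):
214.7·c·(315.6 − 29.42) = 417.9·2.36·(29.42 − 5.369)
61443 c = 23720  ⇒  c ≈ 0.3861 J/(g·K)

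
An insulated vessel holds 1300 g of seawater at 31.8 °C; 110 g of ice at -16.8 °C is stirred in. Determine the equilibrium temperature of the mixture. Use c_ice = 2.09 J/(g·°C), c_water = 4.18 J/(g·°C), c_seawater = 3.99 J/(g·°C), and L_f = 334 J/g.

T_f ≈ 22.0 °C

Net heat exchanged in the isolated system is zero:
ice -16.8→0 °C: 110×2.09×16.8 = 3862.3
  fusion: m_ice L_f = 110×334 = 36740
  meltwater 0→T: 110×4.18×T = 459.8 T
  seawater: 5187(T − 31.8)
5646.8 T = 164947 − 40602 = 124344
T ≈ 22.02 °C. Since T > 0 °C, the all-ice-melts assumption holds.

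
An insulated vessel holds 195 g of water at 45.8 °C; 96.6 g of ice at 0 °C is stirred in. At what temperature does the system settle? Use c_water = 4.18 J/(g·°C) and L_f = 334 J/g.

Sum of m c ΔT and latent-heat terms is zero:
latent heat to melt: 96.6·334 = 32264; meltwater 0→T: 96.6·4.18·T = 403.79 T; water: 815.1(T − 45.8)
1218.9 T = 37332 − 32264 = 5067.2
T ≈ 4.16 °C — above 0 °C, consistent with complete melting.

T_f ≈ 4.2 °C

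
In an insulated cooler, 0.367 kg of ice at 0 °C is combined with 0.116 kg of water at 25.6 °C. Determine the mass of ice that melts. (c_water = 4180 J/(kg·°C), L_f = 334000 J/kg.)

m_melted ≈ 0.0372 kg

Water can give up m c ΔT = 0.116·4180·25.6 = 12413 J before reaching 0 °C.
Melting all 0.367 kg of ice would need 0.367·334000 = 122578 J.
12413 J < 122578 J, so only part of the ice melts and the system sits at 0 °C.
Mass melted = 12413/334000 ≈ 0.03716 kg.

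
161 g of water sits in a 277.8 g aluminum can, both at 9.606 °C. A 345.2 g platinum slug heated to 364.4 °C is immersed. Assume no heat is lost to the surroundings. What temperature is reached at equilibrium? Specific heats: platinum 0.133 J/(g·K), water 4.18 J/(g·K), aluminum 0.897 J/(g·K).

T_f = Σ m_i c_i T_i / Σ m_i c_i:
T_f = (45.91*364.4 + 672.98*9.606 + 249.19*9.606) / (45.91 + 672.98 + 249.19)
    = 25589 / 968.08 ≈ 26.43 °C

T_f ≈ 26.4 °C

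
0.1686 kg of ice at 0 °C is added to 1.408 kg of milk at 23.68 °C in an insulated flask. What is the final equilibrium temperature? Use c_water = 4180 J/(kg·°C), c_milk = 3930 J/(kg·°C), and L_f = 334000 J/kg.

T_f ≈ 12.0 °C

Let T be the final temperature. ΣQ_i = 0:
melt ice: 0.1686×334000 = 56312
  warm the meltwater: 704.75 T
  milk: 5533.4(T − 23.68)
6238.2 T = 131032 − 56312 = 74719
T ≈ 11.98 °C — above 0 °C, consistent with complete melting.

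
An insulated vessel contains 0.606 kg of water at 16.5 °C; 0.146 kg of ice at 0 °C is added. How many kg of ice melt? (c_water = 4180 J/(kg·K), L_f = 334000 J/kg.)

Cooling the water to 0 °C releases 0.606·4180·16.5 = 41796 J.
Fully melting the ice requires m_ice L_f = 0.146·334000 = 48764 J.
41796 J < 48764 J, so only part of the ice melts and the system sits at 0 °C.
Mass melted = 41796/334000 ≈ 0.1251 kg.

m_melted ≈ 0.125 kg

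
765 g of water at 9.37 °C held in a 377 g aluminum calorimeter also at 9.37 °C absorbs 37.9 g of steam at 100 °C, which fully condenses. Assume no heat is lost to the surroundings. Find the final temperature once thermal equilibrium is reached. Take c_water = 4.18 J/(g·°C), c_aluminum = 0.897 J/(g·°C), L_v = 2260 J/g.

T_f ≈ 36.4 °C

Heat gained plus heat lost sum to zero:
latent heat released on condensation: 37.9×2260 = 85654; condensed water 100 °C→T: 158.42(T − 100); original water: 3197.7(T − 9.37); aluminum cup: 377×0.897×(T − 9.37) = 338.17(T − 9.37)
3694.3 T = 85654 + 15842 + 33131 = 134627
T ≈ 36.44 °C — below 100 °C, confirming all the steam condensed.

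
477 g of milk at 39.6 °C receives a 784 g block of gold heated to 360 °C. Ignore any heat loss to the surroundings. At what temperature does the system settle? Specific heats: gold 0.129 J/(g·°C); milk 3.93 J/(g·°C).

T_f ≈ 56.0 °C

Taking heat into each body as positive, Σ m c ΔT = 0:
784×0.129×(T − 360) + 477×3.93×(T − 39.6) = 0
101.14(T − 360) + 1874.6(T − 39.6) = 0
1975.7 T = 110644
T = 110644 / 1975.7 = 56 °C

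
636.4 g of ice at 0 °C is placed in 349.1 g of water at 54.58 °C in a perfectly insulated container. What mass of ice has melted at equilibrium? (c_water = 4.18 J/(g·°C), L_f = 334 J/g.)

Water can give up m c ΔT = 349.1×4.18×54.58 = 79645 J before reaching 0 °C.
To melt every bit of ice: 636.4×334 = 212558 J.
79645 J < 212558 J, so only part of the ice melts and the system sits at 0 °C.
m_melt = 79645 / L_f = 238.5 g.

m_melted ≈ 238 g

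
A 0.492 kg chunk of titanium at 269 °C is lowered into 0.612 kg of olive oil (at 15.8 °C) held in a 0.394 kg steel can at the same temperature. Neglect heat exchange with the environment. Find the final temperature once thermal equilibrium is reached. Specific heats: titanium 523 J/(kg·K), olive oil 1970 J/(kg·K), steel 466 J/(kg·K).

Conservation of energy gives ΣQ = 0:
0.492×523×(T − 269) + 0.612×1970×(T − 15.8) + 0.394×466×(T − 15.8) = 0
257.32(T − 269) + 1205.6(T − 15.8) + 183.6(T − 15.8) = 0
1646.6 T = 91168
T ≈ 55.37 °C

T_f ≈ 55.4 °C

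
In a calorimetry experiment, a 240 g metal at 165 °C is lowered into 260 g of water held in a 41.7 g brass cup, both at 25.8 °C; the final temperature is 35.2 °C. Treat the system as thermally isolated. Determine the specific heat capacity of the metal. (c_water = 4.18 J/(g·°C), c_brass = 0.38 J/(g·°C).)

c ≈ 0.333 J/(g·°C)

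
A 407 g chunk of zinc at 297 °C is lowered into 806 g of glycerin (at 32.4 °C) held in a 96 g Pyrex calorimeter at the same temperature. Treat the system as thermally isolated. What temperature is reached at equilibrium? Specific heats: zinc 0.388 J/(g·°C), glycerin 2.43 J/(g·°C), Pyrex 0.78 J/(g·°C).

T_f ≈ 51.5 °C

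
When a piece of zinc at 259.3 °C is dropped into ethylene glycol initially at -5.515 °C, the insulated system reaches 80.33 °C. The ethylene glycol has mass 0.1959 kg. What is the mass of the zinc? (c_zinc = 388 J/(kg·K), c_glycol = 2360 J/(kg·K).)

m ≈ 0.572 kg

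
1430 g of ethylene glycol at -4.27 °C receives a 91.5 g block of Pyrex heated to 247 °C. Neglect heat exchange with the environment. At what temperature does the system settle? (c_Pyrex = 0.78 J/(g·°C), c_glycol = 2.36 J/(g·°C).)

T_f ≈ 0.9 °C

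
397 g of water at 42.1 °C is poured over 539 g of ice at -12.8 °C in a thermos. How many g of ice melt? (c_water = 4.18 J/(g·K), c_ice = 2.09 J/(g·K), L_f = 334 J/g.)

Heat available from the water dropping to 0 °C: 397·4.18·42.1 = 69863 J.
Warming the ice to 0 °C takes 539·2.09·12.8 = 14419 J, leaving 55444 J for melting.
Melting all 539 g of ice would need 539·334 = 180026 J.
Since 55444 < 180026 J, not all the ice melts; equilibrium is at 0 °C.
m_melt = 55444 / L_f = 166 g.

m_melted ≈ 166 g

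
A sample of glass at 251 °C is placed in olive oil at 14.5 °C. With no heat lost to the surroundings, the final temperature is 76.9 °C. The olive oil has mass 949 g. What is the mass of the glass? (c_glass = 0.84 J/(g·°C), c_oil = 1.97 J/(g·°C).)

|Q_glass| = |Q_oil|:
m·0.84·(251 − 76.9) = 949·1.97·(76.9 − 14.5)
146.24 m = 116659  ⇒  m ≈ 797.7 g

m ≈ 798 g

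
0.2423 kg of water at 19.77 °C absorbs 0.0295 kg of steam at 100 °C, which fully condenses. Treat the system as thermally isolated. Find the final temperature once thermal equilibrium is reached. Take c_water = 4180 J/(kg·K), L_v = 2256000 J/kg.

Energy balance with sensible and latent terms:
condense steam: −0.0295·2256000 = −66552
  condensate cools 100→T: 0.0295·4180·(T − 100) = 123.31(T − 100)
  water warms: 0.2423·4180·(T − 19.77) = 1012.8(T − 19.77)
1136.1 T = 66552 + 12331 + 20023 = 98906
T ≈ 87.06 °C, under the boiling point, so the assumption holds.

T_f ≈ 87.1 °C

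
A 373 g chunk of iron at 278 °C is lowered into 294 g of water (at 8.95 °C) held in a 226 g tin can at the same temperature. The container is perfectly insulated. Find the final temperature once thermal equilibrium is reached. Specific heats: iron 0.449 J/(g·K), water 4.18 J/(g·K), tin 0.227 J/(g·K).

Setting the total heat transfer to zero:
373*0.449*(T − 278) + 294*4.18*(T − 8.95) + 226*0.227*(T − 8.95) = 0
167.48(T − 278) + 1228.9(T − 8.95) + 51.3(T − 8.95) = 0
(167.48 + 1228.9 + 51.3) T = 167.48*278 + 1228.9*8.95 + 51.3*8.95
T = 58017 / 1447.7 = 40.1 °C

T_f ≈ 40.1 °C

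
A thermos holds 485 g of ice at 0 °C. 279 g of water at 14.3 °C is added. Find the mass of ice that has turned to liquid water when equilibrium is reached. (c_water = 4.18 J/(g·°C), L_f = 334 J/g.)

m_melted ≈ 49.9 g

Cooling the water to 0 °C releases 279×4.18×14.3 = 16677 J.
Fully melting the ice requires m_ice L_f = 485×334 = 161990 J.
Since 16677 < 161990 J, not all the ice melts; equilibrium is at 0 °C.
m_melt = 16677 / L_f = 49.93 g.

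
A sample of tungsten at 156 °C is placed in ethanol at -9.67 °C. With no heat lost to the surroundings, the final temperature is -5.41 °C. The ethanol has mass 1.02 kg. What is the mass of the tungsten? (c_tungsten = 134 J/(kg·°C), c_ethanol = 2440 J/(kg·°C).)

m ≈ 0.49 kg

Heat gained plus heat lost sum to zero:
m·134·(-5.41 − 156) + 1.02·2440·(-5.41 − (-9.67)) = 0
-21629 m = -10602
m = -10602/-21629 ≈ 0.4902 kg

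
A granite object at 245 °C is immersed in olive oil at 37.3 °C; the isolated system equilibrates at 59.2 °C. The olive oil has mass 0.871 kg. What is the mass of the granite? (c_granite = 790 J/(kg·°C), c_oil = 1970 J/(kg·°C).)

m ≈ 0.256 kg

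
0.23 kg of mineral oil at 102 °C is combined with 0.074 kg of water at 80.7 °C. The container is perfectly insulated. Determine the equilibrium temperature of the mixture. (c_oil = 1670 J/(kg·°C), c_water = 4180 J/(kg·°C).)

T_f = Σ m_i c_i T_i / Σ m_i c_i:
T_f = (384.1*102 + 309.32*80.7) / (384.1 + 309.32)
    = 64140 / 693.42 ≈ 92.50 °C

T_f ≈ 92.5 °C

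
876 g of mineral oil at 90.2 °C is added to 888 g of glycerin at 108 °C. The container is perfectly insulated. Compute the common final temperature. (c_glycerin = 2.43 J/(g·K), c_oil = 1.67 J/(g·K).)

T_f ≈ 100.8 °C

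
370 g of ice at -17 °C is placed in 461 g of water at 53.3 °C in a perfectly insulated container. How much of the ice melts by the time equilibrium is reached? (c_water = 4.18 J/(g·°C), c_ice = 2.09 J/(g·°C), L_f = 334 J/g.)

m_melted ≈ 268 g

Cooling the water to 0 °C releases 461·4.18·53.3 = 102708 J.
Warming the ice to 0 °C takes 370·2.09·17 = 13146 J, leaving 89562 J for melting.
Fully melting the ice requires m_ice L_f = 370·334 = 123580 J.
89562 J < 123580 J, so only part of the ice melts and the system sits at 0 °C.
Mass melted = 89562/334 ≈ 268.1 g.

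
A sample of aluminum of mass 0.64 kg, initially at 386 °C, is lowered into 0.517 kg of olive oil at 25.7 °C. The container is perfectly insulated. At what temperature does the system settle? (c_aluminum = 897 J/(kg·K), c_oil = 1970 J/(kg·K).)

T_f ≈ 155.6 °C

|Q_aluminum| = |Q_oil|:
0.64*897*(386 − T) = 0.517*1970*(T − 25.7)
574.08(386 − T) = 1018.5(T − 25.7)
1592.6 T = 247770  ⇒  T ≈ 155.58 °C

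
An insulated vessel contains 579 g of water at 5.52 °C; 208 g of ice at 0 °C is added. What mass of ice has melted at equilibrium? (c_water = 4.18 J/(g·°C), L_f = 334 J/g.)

m_melted ≈ 40 g

Heat available from the water dropping to 0 °C: 579·4.18·5.52 = 13360 J.
Melting all 208 g of ice would need 208·334 = 69472 J.
Since 13360 < 69472 J, not all the ice melts; equilibrium is at 0 °C.
Mass melted = 13360/334 ≈ 40 g.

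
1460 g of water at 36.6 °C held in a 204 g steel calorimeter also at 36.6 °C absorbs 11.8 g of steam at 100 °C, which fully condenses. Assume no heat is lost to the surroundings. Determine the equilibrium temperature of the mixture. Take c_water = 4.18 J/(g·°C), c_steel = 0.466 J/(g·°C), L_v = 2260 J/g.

Sum of m c ΔT and latent-heat terms is zero:
condense steam: −11.8·2260 = −26668; condensate cools 100→T: 11.8·4.18·(T − 100) = 49.32(T − 100); water warms: 1460·4.18·(T − 36.6) = 6102.8(T − 36.6); steel cup: 204·0.466·(T − 36.6) = 95.06(T − 36.6)
6247.2 T = 26668 + 4932.4 + 226842 = 258442
T ≈ 41.37 °C, under the boiling point, so the assumption holds.

T_f ≈ 41.4 °C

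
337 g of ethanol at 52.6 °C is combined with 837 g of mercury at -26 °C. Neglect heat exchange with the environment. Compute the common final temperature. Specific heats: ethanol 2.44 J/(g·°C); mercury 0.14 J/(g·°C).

T_f ≈ 42.8 °C

Heat lost by the ethanol equals heat gained by the mercury:
337×2.44×(52.6 − T) = 837×0.14×(T − (-26))
822.28(52.6 − T) = 117.18(T − (-26))
939.46 T = 40205  ⇒  T ≈ 42.80 °C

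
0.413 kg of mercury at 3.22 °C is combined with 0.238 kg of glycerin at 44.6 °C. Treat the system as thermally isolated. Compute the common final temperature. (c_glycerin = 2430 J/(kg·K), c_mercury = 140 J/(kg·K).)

T_f ≈ 40.8 °C

T_f = Σ m_i c_i T_i / Σ m_i c_i:
T_f = (578.34·44.6 + 57.82·3.22) / (578.34 + 57.82)
    = 25980 / 636.16 ≈ 40.84 °C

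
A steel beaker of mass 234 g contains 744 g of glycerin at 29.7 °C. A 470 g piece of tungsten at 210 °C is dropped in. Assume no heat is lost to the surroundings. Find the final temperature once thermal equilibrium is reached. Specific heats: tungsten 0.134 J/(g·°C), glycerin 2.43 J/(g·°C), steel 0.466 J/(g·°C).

T_f ≈ 35.4 °C

With ΣQ=0 the equilibrium temperature is the m·c-weighted mean:
T_f = (62.98·210 + 1807.9·29.7 + 109.04·29.7) / (62.98 + 1807.9 + 109.04)
    = 70160 / 1979.9 ≈ 35.44 °C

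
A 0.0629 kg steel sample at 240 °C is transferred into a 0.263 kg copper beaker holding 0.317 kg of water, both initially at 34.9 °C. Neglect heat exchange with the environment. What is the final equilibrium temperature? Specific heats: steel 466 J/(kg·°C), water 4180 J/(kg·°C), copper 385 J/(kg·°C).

T_f ≈ 39.0 °C

Heat gained plus heat lost sum to zero:
0.0629·466·(T − 240) + 0.317·4180·(T − 34.9) + 0.263·385·(T − 34.9) = 0
29.31(T − 240) + 1325.1(T − 34.9) + 101.26(T − 34.9) = 0
(29.31 + 1325.1 + 101.26) T = 29.31·240 + 1325.1·34.9 + 101.26·34.9
T = 56813 / 1455.6 = 39 °C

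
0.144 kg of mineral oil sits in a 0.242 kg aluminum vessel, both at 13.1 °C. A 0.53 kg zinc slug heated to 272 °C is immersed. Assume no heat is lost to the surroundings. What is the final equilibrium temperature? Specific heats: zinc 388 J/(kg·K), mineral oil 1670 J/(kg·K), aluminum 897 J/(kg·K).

T_f ≈ 93.4 °C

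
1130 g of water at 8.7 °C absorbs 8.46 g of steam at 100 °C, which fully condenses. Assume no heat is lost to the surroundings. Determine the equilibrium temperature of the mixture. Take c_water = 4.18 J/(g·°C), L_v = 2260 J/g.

T_f ≈ 13.4 °C

Sum of m c ΔT and latent-heat terms is zero:
condense steam: −8.46×2260 = −19120
  condensate cools 100→T: 8.46×4.18×(T − 100) = 35.36(T − 100)
  original water: 4723.4(T − 8.7)
4758.8 T = 19120 + 3536.3 + 41094 = 63749
T ≈ 13.40 °C (< 100 °C, so full condensation is consistent).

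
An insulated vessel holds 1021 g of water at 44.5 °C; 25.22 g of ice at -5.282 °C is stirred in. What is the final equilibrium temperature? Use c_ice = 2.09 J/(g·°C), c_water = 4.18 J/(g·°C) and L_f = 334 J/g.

T_f ≈ 41.4 °C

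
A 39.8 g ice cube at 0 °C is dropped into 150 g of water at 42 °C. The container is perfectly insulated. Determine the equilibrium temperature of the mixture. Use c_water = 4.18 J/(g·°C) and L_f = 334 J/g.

Energy conservation, ΣQ = 0:
melt ice: 39.8×334 = 13293; warm the meltwater: 166.36 T; water cools: 150×4.18×(T − 42) = 627(T − 42)
793.36 T = 26334 − 13293 = 13041
T ≈ 16.44 °C — above 0 °C, consistent with complete melting.

T_f ≈ 16.4 °C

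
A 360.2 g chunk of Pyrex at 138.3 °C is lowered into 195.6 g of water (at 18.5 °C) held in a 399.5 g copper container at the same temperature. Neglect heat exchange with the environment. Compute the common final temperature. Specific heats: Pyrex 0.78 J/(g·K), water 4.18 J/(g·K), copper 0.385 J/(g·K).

T_f ≈ 45.4 °C

Heat gained plus heat lost sum to zero:
360.2*0.78*(T − 138.3) + 195.6*4.18*(T − 18.5) + 399.5*0.385*(T − 18.5) = 0
280.96(T − 138.3) + 817.61(T − 18.5) + 153.81(T − 18.5) = 0
(280.96 + 817.61 + 153.81) T = 280.96*138.3 + 817.61*18.5 + 153.81*18.5
T = 56827/1252.4 ≈ 45.38 °C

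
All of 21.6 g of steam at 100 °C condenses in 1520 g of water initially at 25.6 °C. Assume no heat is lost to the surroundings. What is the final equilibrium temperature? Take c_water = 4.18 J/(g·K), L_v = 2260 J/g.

T_f ≈ 34.2 °C

Taking heat into each body as positive, Σ m c ΔT = 0:
latent heat released on condensation: 21.6·2260 = 48816; condensed water 100 °C→T: 90.29(T − 100); original water: 6353.6(T − 25.6)
6443.9 T = 48816 + 9028.8 + 162652 = 220497
T ≈ 34.22 °C — below 100 °C, confirming all the steam condensed.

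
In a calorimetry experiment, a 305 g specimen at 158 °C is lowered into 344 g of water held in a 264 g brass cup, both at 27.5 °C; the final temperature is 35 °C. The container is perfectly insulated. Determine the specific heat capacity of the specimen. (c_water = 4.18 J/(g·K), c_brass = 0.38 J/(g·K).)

Net heat exchanged in the isolated system is zero:
305·c·(35 − 158) + 344·4.18·(35 − 27.5) + 264·0.38·(35 − 27.5) = 0
-37515 c = -11537
c = -11537/-37515 ≈ 0.3075 J/(g·K)

c ≈ 0.308 J/(g·K)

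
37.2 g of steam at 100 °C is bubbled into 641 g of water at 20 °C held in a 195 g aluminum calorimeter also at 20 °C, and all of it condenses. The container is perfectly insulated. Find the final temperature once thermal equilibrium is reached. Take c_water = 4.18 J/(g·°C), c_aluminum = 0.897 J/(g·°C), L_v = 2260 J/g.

Energy balance with sensible and latent terms:
condense steam: −37.2·2260 = −84072
  condensed water 100 °C→T: 155.5(T − 100)
  water warms: 641·4.18·(T − 20) = 2679.4(T − 20)
  cup: 174.91(T − 20)
3009.8 T = 84072 + 15550 + 57086 = 156708
T ≈ 52.07 °C, under the boiling point, so the assumption holds.

T_f ≈ 52.1 °C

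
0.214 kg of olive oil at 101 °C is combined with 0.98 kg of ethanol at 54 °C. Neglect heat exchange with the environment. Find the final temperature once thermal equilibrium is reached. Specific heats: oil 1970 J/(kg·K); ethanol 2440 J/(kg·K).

T_f ≈ 61.0 °C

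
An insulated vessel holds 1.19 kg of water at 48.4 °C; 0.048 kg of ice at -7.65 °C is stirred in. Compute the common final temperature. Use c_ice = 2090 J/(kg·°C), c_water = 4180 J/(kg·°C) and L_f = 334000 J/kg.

Energy balance with sensible and latent terms:
warm ice to 0 °C: 0.048·2090·(0 − (-7.65)) = 767.45; fusion: m_ice L_f = 0.048·334000 = 16032; warm the meltwater: 200.64 T; water: 4974.2(T − 48.4)
5174.8 T = 240751 − 16799 = 223952
T ≈ 43.28 °C (positive, so assuming full melt was valid).

T_f ≈ 43.3 °C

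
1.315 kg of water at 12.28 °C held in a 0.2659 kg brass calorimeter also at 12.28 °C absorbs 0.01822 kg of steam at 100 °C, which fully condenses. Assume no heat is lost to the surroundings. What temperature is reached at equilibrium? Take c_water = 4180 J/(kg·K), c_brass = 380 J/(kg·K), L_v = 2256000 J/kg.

T_f ≈ 20.7 °C

Energy balance with sensible and latent terms:
latent heat released on condensation: 0.01822×2256000 = 41104; condensate cools 100→T: 0.01822×4180×(T − 100) = 76.16(T − 100); original water: 5496.7(T − 12.28); cup: 101.04(T − 12.28)
5673.9 T = 41104 + 7616 + 68740 = 117461
T ≈ 20.70 °C (< 100 °C, so full condensation is consistent).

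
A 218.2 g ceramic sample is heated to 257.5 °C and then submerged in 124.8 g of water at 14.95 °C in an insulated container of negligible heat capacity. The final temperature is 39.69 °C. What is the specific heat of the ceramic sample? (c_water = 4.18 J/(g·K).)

Heat lost by the ceramic sample = heat gained by the water:
218.2·c·(257.5 − 39.69) = 124.8·4.18·(39.69 − 14.95)
47526 c = 12906  ⇒  c ≈ 0.2716 J/(g·K)

c ≈ 0.272 J/(g·K)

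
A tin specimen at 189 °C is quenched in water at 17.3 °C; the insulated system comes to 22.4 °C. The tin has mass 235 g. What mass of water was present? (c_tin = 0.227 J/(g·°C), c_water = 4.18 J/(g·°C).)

m ≈ 417 g

Setting the total heat transfer to zero:
235·0.227·(22.4 − 189) + m·4.18·(22.4 − 17.3) = 0
21.32 m = 8887.3
m = 8887.3/21.32 ≈ 416.9 g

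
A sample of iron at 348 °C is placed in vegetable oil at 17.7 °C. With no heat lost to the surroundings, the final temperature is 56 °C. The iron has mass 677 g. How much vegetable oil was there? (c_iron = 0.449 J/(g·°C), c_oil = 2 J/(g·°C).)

m ≈ 1160 g

Energy conservation, ΣQ = 0:
677×0.449×(56 − 348) + m×2×(56 − 17.7) = 0
76.6 m = 88760
m = 88760/76.6 ≈ 1159 g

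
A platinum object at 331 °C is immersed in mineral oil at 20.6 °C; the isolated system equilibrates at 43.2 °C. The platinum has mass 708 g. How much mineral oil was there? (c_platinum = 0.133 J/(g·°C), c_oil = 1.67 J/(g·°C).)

Heat lost by the platinum = heat gained by the oil:
708·0.133·(331 − 43.2) = m·1.67·(43.2 − 20.6)
37.74 m = 27100  ⇒  m ≈ 718 g

m ≈ 718 g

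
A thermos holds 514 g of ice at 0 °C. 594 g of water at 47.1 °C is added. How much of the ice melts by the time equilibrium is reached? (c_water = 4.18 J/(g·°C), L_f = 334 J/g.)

Water can give up m c ΔT = 594·4.18·47.1 = 116946 J before reaching 0 °C.
Melting all 514 g of ice would need 514·334 = 171676 J.
Since 116946 < 171676 J, not all the ice melts; equilibrium is at 0 °C.
m_melt = 116946 / L_f = 350.1 g.

m_melted ≈ 350 g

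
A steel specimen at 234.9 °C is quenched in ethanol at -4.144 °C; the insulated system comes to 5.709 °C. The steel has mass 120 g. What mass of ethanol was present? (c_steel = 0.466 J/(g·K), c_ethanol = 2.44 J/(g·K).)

|Q_steel| = |Q_ethanol|:
120×0.466×(234.9 − 5.709) = m×2.44×(5.709 − (-4.144))
24.04 m = 12816  ⇒  m ≈ 533.1 g

m ≈ 533 g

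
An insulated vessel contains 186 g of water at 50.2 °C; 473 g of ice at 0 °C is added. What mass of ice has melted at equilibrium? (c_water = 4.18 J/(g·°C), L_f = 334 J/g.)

m_melted ≈ 117 g

Water can give up m c ΔT = 186×4.18×50.2 = 39029 J before reaching 0 °C.
Fully melting the ice requires m_ice L_f = 473×334 = 157982 J.
Since 39029 < 157982 J, not all the ice melts; equilibrium is at 0 °C.
m_melted×334 = 39029  ⇒  m_melted ≈ 116.9 g.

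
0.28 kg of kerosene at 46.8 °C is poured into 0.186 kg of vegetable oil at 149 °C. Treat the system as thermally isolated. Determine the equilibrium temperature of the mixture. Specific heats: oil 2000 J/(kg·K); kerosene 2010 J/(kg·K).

T_f ≈ 87.5 °C

T_f = Σ m_i c_i T_i / Σ m_i c_i:
T_f = (372*149 + 562.8*46.8) / (372 + 562.8)
    = 81767 / 934.8 ≈ 87.47 °C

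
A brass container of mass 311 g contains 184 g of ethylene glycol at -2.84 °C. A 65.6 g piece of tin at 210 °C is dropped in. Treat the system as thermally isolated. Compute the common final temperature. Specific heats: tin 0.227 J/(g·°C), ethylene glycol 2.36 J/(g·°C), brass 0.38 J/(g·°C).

Let T be the final temperature. ΣQ_i = 0:
65.6*0.227*(T − 210) + 184*2.36*(T − (-2.84)) + 311*0.38*(T − (-2.84)) = 0
14.89(T − 210) + 434.24(T − (-2.84)) + 118.18(T − (-2.84)) = 0
567.31 T = 1558.3
T ≈ 2.75 °C

T_f ≈ 2.7 °C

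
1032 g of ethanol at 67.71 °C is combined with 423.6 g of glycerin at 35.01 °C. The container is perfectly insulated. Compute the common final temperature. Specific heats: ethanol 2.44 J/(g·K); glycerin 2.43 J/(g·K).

T_f ≈ 58.2 °C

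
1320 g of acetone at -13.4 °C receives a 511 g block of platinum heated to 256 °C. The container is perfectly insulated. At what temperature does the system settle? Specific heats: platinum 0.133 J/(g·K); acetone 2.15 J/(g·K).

T_f ≈ -7.1 °C

Net heat exchanged in the isolated system is zero:
511·0.133·(T − 256) + 1320·2.15·(T − (-13.4)) = 0
(67.96 + 2838) T = 67.96·256 + 2838·(-13.4)
T ≈ -7.10 °C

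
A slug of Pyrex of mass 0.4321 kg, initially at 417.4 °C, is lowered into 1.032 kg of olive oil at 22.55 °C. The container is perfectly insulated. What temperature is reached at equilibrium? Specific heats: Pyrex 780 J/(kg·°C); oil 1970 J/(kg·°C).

T_f ≈ 78.7 °C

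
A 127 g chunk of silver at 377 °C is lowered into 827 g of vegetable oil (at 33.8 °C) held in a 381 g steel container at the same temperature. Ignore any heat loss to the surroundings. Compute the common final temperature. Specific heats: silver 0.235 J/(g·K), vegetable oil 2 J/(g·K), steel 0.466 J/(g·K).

T_f ≈ 39.3 °C

Setting the total heat transfer to zero:
127·0.235·(T − 377) + 827·2·(T − 33.8) + 381·0.466·(T − 33.8) = 0
1861.4 T = 73158
T ≈ 39.30 °C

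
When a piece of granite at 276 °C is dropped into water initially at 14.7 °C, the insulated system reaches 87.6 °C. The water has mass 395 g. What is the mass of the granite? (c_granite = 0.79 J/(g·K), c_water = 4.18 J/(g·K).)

m ≈ 809 g

|Q_granite| = |Q_water|:
m×0.79×(276 − 87.6) = 395×4.18×(87.6 − 14.7)
148.84 m = 120365  ⇒  m ≈ 808.7 g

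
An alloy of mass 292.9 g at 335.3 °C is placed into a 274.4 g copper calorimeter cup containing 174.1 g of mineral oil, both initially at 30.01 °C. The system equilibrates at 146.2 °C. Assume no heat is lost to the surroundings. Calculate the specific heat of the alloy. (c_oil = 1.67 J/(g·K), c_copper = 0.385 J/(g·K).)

Net heat exchanged in the isolated system is zero:
292.9×c×(146.2 − 335.3) + 174.1×1.67×(146.2 − 30.01) + 274.4×0.385×(146.2 − 30.01) = 0
-55387 c = -46057
c = -46057/-55387 ≈ 0.8315 J/(g·K)

c ≈ 0.832 J/(g·K)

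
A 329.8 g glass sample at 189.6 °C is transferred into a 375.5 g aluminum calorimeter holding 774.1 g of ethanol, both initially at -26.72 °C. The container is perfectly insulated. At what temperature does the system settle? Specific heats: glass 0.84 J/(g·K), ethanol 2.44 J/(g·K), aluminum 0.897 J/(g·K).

T_f ≈ -2.8 °C

Setting the total heat transfer to zero:
329.8·0.84·(T − 189.6) + 774.1·2.44·(T − (-26.72)) + 375.5·0.897·(T − (-26.72)) = 0
2502.7 T = -6943.5
T ≈ -2.77 °C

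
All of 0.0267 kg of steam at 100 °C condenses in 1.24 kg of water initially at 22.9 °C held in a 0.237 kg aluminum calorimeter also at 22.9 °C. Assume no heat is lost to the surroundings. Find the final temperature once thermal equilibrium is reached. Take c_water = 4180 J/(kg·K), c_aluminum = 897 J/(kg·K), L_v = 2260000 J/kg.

T_f ≈ 35.4 °C

Let T be the final temperature. ΣQ_i = 0:
steam→water at 100 °C releases m L_v = 0.0267×2260000 = 60342
  condensate cools 100→T: 0.0267×4180×(T − 100) = 111.61(T − 100)
  original water: 5183.2(T − 22.9)
  cup: 212.59(T − 22.9)
5507.4 T = 60342 + 11161 + 123564 = 195066
T ≈ 35.42 °C, under the boiling point, so the assumption holds.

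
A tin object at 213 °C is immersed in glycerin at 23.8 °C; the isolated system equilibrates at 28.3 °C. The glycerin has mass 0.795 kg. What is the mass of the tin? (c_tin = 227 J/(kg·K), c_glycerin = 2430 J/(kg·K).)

Energy conservation, ΣQ = 0:
m·227·(28.3 − 213) + 0.795·2430·(28.3 − 23.8) = 0
-41927 m = -8693.3
m = -8693.3/-41927 ≈ 0.2073 kg

m ≈ 0.207 kg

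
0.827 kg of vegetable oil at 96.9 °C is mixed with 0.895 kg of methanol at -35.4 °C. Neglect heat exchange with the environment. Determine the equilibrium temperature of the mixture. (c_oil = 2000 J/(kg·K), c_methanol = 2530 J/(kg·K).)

Let T be the final temperature. ΣQ_i = 0:
0.827·2000·(T − 96.9) + 0.895·2530·(T − (-35.4)) = 0
1654(T − 96.9) + 2264.3(T − (-35.4)) = 0
3918.3 T = 80115
T = 80115 / 3918.3 = 20.4 °C

T_f ≈ 20.4 °C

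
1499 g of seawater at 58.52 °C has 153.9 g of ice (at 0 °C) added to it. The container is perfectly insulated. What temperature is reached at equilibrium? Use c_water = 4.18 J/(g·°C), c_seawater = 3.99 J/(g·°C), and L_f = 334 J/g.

Energy balance with sensible and latent terms:
fusion: m_ice L_f = 153.9×334 = 51403
  warm the meltwater: 643.3 T
  seawater cools: 1499×3.99×(T − 58.52) = 5981(T − 58.52)
6624.3 T = 350009 − 51403 = 298606
T ≈ 45.08 °C. Since T > 0 °C, the all-ice-melts assumption holds.

T_f ≈ 45.1 °C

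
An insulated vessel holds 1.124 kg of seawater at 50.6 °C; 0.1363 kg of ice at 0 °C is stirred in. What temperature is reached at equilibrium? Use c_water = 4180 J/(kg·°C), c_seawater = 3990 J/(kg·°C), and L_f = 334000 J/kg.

T_f ≈ 35.9 °C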